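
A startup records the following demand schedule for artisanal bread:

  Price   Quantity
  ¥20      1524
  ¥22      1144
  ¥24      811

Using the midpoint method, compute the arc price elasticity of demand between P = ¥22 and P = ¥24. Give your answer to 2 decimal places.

-3.92

At P = 22, Q = 1144; at P = 24, Q = 811.
ΔQ = -333, ΔP = 2. Midpoints: P̄ = 23.00, Q̄ = 977.5.
ε = (ΔQ/ΔP)(P̄/Q̄) = (-333/2)(23.00/977.5).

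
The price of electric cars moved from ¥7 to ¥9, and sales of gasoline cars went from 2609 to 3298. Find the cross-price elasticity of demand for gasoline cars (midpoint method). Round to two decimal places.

ΔQ_x = 3298 − 2609 = 689; ΔP_y = 9 − 7 = 2.
Midpoints: P̄_y = 8.00, Q̄_x = 2953.5.
ε_xy = (ΔQ_x/ΔP_y)(P̄_y/Q̄_x) = (689/2)(8.00/2953.5).

0.93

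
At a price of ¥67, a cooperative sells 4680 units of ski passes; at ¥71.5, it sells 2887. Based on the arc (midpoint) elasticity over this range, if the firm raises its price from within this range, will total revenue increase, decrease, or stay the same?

Arc ε = (-1793/4.5)(69.25/3783.5) ≈ -7.293.
|ε| = 7.29 > 1, so demand is elastic. A price rise therefore reduces total revenue.

decrease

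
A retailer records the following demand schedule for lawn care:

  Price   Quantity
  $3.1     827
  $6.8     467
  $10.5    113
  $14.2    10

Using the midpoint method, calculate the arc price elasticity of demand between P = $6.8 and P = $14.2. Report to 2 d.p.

At P = 6.8, Q = 467; at P = 14.2, Q = 10.
ΔQ = -457, ΔP = 7.4. Midpoints: P̄ = 10.50, Q̄ = 238.5.
ε = (ΔQ/ΔP)(P̄/Q̄) = (-457/7.4)(10.50/238.5).

-2.72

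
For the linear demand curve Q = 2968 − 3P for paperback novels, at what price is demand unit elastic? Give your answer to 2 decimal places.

494.67

For linear demand Q = a − bP, ε = −bP/(a − bP). |ε| = 1 when bP = a − bP, i.e. P = a/(2b).
P = 2968/(2·3) = 2968/6 = 494.6667.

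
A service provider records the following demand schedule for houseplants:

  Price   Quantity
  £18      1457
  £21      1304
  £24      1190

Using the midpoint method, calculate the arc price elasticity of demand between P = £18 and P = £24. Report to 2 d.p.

At P = 18, Q = 1457; at P = 24, Q = 1190.
ΔQ = -267, ΔP = 6. Midpoints: P̄ = 21.00, Q̄ = 1323.5.
ε = (ΔQ/ΔP)(P̄/Q̄) = (-267/6)(21.00/1323.5).

-0.71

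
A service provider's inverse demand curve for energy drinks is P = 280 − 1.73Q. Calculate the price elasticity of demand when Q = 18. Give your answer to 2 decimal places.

-7.99

At Q = 18, P = 280 − 1.73(18) = 248.86.
dP/dQ = −1.73, so dQ/dP = 1/(−1.73) = -0.578.
ε = (dQ/dP)(P/Q) = (-0.578)(248.86/18).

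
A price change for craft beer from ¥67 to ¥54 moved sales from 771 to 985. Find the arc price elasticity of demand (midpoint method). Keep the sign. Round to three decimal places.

ΔQ = 985 − 771 = 214; ΔP = 54 − 67 = -13.
Midpoints: P̄ = 60.50, Q̄ = 878.0.
ε = (ΔQ/ΔP)(P̄/Q̄) = (214/-13)(60.50/878.0).

-1.134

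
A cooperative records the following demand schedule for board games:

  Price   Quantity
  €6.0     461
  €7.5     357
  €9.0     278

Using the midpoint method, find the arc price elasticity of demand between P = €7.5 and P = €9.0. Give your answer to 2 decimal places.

At P = 7.5, Q = 357; at P = 9.0, Q = 278.
ΔQ = -79, ΔP = 1.5. Midpoints: P̄ = 8.25, Q̄ = 317.5.
ε = (ΔQ/ΔP)(P̄/Q̄) = (-79/1.5)(8.25/317.5).

-1.37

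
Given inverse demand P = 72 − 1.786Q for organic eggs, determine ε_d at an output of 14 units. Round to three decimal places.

At Q = 14, P = 72 − 1.786(14) = 47.00.
dP/dQ = −1.786, so dQ/dP = 1/(−1.786) = -0.560.
ε = (dQ/dP)(P/Q) = (-0.560)(47.00/14).

-1.880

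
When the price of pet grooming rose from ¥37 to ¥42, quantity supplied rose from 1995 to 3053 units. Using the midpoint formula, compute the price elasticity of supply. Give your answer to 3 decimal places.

3.311

ΔQ = 3053 − 1995 = 1058; ΔP = 42 − 37 = 5.
Midpoints: P̄ = 39.50, Q̄ = 2524.0.
ε_s = (ΔQ/ΔP)(P̄/Q̄) = (1058/5)(39.50/2524.0).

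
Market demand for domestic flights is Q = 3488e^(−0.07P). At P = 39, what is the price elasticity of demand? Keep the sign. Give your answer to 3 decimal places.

At P = 39, Q = 227.485.
dQ/dP = −0.07·3488e^(−0.07P) = −0.07Q = -15.924.
ε = (dQ/dP)(P/Q) = (-15.924)(39/227.485).
|ε| > 1, so demand is elastic at this price.

-2.730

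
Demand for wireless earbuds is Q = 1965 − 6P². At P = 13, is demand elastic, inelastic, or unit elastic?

elastic

Q = 951, dQ/dP = -156.
ε = (dQ/dP)(P/Q) ≈ -2.132.
|ε| = 2.13 > 1.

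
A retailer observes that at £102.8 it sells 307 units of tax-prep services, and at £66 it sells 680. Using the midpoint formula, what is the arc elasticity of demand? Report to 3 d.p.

ΔQ = 680 − 307 = 373; ΔP = 66 − 102.8 = -36.8.
Midpoints: P̄ = 84.40, Q̄ = 493.5.
ε = (ΔQ/ΔP)(P̄/Q̄) = (373/-36.8)(84.40/493.5).

-1.733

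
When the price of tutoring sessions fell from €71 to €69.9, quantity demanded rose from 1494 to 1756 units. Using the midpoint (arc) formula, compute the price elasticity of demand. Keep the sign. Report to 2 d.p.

ΔQ = 1756 − 1494 = 262; ΔP = 69.9 − 71 = -1.1.
Midpoints: P̄ = 70.45, Q̄ = 1625.0.
ε = (ΔQ/ΔP)(P̄/Q̄) = (262/-1.1)(70.45/1625.0).

-10.33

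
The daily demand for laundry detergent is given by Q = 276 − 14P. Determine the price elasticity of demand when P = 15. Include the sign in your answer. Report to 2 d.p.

At P = 15, Q = 66.
dQ/dP = −14.
ε = (dQ/dP)(P/Q) = (-14)(15/66).
|ε| > 1, so demand is elastic at this price.

-3.18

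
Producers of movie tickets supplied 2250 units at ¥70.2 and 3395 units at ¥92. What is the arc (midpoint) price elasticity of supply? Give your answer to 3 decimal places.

1.509

ΔQ = 3395 − 2250 = 1145; ΔP = 92 − 70.2 = 21.8.
Midpoints: P̄ = 81.10, Q̄ = 2822.5.
ε_s = (ΔQ/ΔP)(P̄/Q̄) = (1145/21.8)(81.10/2822.5).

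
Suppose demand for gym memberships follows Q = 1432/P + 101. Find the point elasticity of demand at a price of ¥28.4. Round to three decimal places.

-0.333

At P = 28.4, Q = 151.423.
dQ/dP = −1432/P² = -1.775.
ε = (dQ/dP)(P/Q) = (-1.775)(28.4/151.423).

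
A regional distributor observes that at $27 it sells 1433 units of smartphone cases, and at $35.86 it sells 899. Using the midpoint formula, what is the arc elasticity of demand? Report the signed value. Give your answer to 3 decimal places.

-1.625

ΔQ = 899 − 1433 = -534; ΔP = 35.86 − 27 = 8.86.
Midpoints: P̄ = 31.43, Q̄ = 1166.0.
ε = (ΔQ/ΔP)(P̄/Q̄) = (-534/8.86)(31.43/1166.0).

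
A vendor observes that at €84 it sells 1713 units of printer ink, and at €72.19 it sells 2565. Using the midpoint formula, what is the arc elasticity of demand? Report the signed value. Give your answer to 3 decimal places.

-2.634

ΔQ = 2565 − 1713 = 852; ΔP = 72.19 − 84 = -11.81.
Midpoints: P̄ = 78.09, Q̄ = 2139.0.
ε = (ΔQ/ΔP)(P̄/Q̄) = (852/-11.81)(78.09/2139.0).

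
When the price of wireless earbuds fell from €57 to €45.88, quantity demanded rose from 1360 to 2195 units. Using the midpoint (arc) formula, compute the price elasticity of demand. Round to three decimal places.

-2.173

ΔQ = 2195 − 1360 = 835; ΔP = 45.88 − 57 = -11.12.
Midpoints: P̄ = 51.44, Q̄ = 1777.5.
ε = (ΔQ/ΔP)(P̄/Q̄) = (835/-11.12)(51.44/1777.5).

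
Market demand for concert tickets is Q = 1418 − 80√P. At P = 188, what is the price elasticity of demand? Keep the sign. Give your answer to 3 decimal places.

At P = 188, Q = 321.095.
dQ/dP = −80/(2√P) = -2.917.
ε = (dQ/dP)(P/Q) = (-2.917)(188/321.095).

-1.708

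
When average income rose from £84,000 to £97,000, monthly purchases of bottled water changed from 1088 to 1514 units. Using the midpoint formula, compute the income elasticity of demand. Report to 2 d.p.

ΔQ = 426, ΔI = 13000. Midpoints: Ī = 90,500, Q̄ = 1301.0.
ε_I = (ΔQ/ΔI)(Ī/Q̄) = (426/13000)(90500/1301.0).

2.28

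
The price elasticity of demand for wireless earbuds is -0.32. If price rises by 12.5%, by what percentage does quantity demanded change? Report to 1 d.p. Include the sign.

%ΔQ ≈ ε × %ΔP = (-0.32)(12.5%) = -4.00%.

-4.0%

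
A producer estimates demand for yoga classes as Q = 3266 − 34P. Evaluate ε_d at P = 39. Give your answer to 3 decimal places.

At P = 39, Q = 1940.
dQ/dP = −34.
ε = (dQ/dP)(P/Q) = (-34)(39/1940).
|ε| < 1, so demand is inelastic at this price.

-0.684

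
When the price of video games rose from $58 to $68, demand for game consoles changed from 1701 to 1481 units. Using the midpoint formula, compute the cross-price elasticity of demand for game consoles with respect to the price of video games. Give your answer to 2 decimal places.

-0.87

ΔQ_x = 1481 − 1701 = -220; ΔP_y = 68 − 58 = 10.
Midpoints: P̄_y = 63.00, Q̄_x = 1591.0.
ε_xy = (ΔQ_x/ΔP_y)(P̄_y/Q̄_x) = (-220/10)(63.00/1591.0).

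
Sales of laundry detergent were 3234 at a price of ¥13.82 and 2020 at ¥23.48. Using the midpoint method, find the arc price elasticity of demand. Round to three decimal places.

-0.892

ΔQ = 2020 − 3234 = -1214; ΔP = 23.48 − 13.82 = 9.66.
Midpoints: P̄ = 18.65, Q̄ = 2627.0.
ε = (ΔQ/ΔP)(P̄/Q̄) = (-1214/9.66)(18.65/2627.0).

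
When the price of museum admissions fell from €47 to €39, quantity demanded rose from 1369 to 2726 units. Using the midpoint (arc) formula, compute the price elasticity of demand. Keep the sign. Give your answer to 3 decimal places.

-3.562

ΔQ = 2726 − 1369 = 1357; ΔP = 39 − 47 = -8.
Midpoints: P̄ = 43.00, Q̄ = 2047.5.
ε = (ΔQ/ΔP)(P̄/Q̄) = (1357/-8)(43.00/2047.5).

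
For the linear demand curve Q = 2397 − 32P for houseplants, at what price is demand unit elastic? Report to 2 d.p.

For linear demand Q = a − bP, ε = −bP/(a − bP). |ε| = 1 when bP = a − bP, i.e. P = a/(2b).
P = 2397/(2·32) = 2397/64 = 37.4531.

37.45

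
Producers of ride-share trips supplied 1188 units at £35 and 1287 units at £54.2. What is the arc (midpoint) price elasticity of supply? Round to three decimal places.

0.186

ΔQ = 1287 − 1188 = 99; ΔP = 54.2 − 35 = 19.2.
Midpoints: P̄ = 44.60, Q̄ = 1237.5.
ε_s = (ΔQ/ΔP)(P̄/Q̄) = (99/19.2)(44.60/1237.5).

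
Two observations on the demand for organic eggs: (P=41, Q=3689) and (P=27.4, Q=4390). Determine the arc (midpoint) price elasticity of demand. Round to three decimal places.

ΔQ = 4390 − 3689 = 701; ΔP = 27.4 − 41 = -13.6.
Midpoints: P̄ = 34.20, Q̄ = 4039.5.
ε = (ΔQ/ΔP)(P̄/Q̄) = (701/-13.6)(34.20/4039.5).

-0.436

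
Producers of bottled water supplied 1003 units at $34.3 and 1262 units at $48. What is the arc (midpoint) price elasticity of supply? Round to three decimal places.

ΔQ = 1262 − 1003 = 259; ΔP = 48 − 34.3 = 13.7.
Midpoints: P̄ = 41.15, Q̄ = 1132.5.
ε_s = (ΔQ/ΔP)(P̄/Q̄) = (259/13.7)(41.15/1132.5).

0.687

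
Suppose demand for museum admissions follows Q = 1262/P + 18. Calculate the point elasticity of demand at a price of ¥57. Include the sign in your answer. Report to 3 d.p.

At P = 57, Q = 40.140.
dQ/dP = −1262/P² = -0.388.
ε = (dQ/dP)(P/Q) = (-0.388)(57/40.140).
|ε| < 1, so demand is inelastic at this price.

-0.552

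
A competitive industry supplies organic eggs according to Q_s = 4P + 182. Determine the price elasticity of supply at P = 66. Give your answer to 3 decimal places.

At P = 66, Q_s = 446.
dQ_s/dP = 4.
ε_s = (dQ_s/dP)(P/Q_s) = (4)(66/446).

0.592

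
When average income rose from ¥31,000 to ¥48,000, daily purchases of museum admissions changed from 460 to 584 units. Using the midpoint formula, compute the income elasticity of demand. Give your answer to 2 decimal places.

ΔQ = 124, ΔI = 17000. Midpoints: Ī = 39,500, Q̄ = 522.0.
ε_I = (ΔQ/ΔI)(Ī/Q̄) = (124/17000)(39500/522.0).
ε_I > 0, so the good is normal.

0.55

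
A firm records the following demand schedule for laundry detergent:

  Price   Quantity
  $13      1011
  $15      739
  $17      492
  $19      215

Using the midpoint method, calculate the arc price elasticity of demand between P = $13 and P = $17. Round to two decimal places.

-2.59

At P = 13, Q = 1011; at P = 17, Q = 492.
ΔQ = -519, ΔP = 4. Midpoints: P̄ = 15.00, Q̄ = 751.5.
ε = (ΔQ/ΔP)(P̄/Q̄) = (-519/4)(15.00/751.5).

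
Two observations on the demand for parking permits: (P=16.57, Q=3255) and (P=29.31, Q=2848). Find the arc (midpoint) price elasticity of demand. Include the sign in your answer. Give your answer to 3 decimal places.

ΔQ = 2848 − 3255 = -407; ΔP = 29.31 − 16.57 = 12.74.
Midpoints: P̄ = 22.94, Q̄ = 3051.5.
ε = (ΔQ/ΔP)(P̄/Q̄) = (-407/12.74)(22.94/3051.5).

-0.240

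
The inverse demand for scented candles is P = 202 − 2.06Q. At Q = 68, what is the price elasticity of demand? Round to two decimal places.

At Q = 68, P = 202 − 2.06(68) = 61.92.
dP/dQ = −2.06, so dQ/dP = 1/(−2.06) = -0.485.
ε = (dQ/dP)(P/Q) = (-0.485)(61.92/68).

-0.44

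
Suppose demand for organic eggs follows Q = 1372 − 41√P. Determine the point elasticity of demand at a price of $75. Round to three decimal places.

At P = 75, Q = 1016.930.
dQ/dP = −41/(2√P) = -2.367.
ε = (dQ/dP)(P/Q) = (-2.367)(75/1016.930).

-0.175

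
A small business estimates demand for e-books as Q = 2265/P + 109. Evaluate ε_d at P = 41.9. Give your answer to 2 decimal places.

-0.33

At P = 41.9, Q = 163.057.
dQ/dP = −2265/P² = -1.290.
ε = (dQ/dP)(P/Q) = (-1.290)(41.9/163.057).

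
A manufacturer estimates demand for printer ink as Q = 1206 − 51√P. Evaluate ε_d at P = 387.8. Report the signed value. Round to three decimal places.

At P = 387.8, Q = 201.675.
dQ/dP = −51/(2√P) = -1.295.
ε = (dQ/dP)(P/Q) = (-1.295)(387.8/201.675).

-2.490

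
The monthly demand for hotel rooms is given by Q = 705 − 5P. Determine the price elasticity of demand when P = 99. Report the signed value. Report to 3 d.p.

-2.357

At P = 99, Q = 210.
dQ/dP = −5.
ε = (dQ/dP)(P/Q) = (-5)(99/210).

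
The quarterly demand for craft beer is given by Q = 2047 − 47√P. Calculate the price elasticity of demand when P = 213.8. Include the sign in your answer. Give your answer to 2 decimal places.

-0.25

At P = 213.8, Q = 1359.771.
dQ/dP = −47/(2√P) = -1.607.
ε = (dQ/dP)(P/Q) = (-1.607)(213.8/1359.771).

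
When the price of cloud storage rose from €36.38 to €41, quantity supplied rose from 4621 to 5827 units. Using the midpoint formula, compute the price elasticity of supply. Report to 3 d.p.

1.933

ΔQ = 5827 − 4621 = 1206; ΔP = 41 − 36.38 = 4.62.
Midpoints: P̄ = 38.69, Q̄ = 5224.0.
ε_s = (ΔQ/ΔP)(P̄/Q̄) = (1206/4.62)(38.69/5224.0).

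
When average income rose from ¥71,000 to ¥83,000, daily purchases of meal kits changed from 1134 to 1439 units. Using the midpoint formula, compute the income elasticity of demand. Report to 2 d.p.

ΔQ = 305, ΔI = 12000. Midpoints: Ī = 77,000, Q̄ = 1286.5.
ε_I = (ΔQ/ΔI)(Ī/Q̄) = (305/12000)(77000/1286.5).
ε_I > 0, so the good is normal.

1.52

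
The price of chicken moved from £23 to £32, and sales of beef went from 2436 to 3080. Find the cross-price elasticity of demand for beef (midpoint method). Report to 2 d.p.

0.71

ΔQ_x = 3080 − 2436 = 644; ΔP_y = 32 − 23 = 9.
Midpoints: P̄_y = 27.50, Q̄_x = 2758.0.
ε_xy = (ΔQ_x/ΔP_y)(P̄_y/Q̄_x) = (644/9)(27.50/2758.0).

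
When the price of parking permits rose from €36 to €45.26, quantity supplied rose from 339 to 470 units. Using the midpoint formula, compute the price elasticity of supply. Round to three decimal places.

ΔQ = 470 − 339 = 131; ΔP = 45.26 − 36 = 9.26.
Midpoints: P̄ = 40.63, Q̄ = 404.5.
ε_s = (ΔQ/ΔP)(P̄/Q̄) = (131/9.26)(40.63/404.5).

1.421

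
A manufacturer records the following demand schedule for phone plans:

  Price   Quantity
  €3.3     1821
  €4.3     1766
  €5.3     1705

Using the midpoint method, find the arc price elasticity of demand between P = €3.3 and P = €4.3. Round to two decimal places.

At P = 3.3, Q = 1821; at P = 4.3, Q = 1766.
ΔQ = -55, ΔP = 1.0. Midpoints: P̄ = 3.80, Q̄ = 1793.5.
ε = (ΔQ/ΔP)(P̄/Q̄) = (-55/1.0)(3.80/1793.5).

-0.12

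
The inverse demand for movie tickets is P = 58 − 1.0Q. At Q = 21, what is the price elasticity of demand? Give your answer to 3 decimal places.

At Q = 21, P = 58 − 1.0(21) = 37.00.
dP/dQ = −1.0, so dQ/dP = 1/(−1.0) = -1.000.
ε = (dQ/dP)(P/Q) = (-1.000)(37.00/21).

-1.762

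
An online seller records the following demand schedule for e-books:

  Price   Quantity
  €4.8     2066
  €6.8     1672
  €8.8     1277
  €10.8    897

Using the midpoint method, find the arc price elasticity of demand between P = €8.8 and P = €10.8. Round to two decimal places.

At P = 8.8, Q = 1277; at P = 10.8, Q = 897.
ΔQ = -380, ΔP = 2.0. Midpoints: P̄ = 9.80, Q̄ = 1087.0.
ε = (ΔQ/ΔP)(P̄/Q̄) = (-380/2.0)(9.80/1087.0).

-1.71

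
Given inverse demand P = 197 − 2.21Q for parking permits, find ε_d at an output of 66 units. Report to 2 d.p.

-0.35

At Q = 66, P = 197 − 2.21(66) = 51.14.
dP/dQ = −2.21, so dQ/dP = 1/(−2.21) = -0.452.
ε = (dQ/dP)(P/Q) = (-0.452)(51.14/66).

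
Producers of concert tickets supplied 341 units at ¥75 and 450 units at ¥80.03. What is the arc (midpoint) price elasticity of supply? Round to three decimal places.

ΔQ = 450 − 341 = 109; ΔP = 80.03 − 75 = 5.03.
Midpoints: P̄ = 77.52, Q̄ = 395.5.
ε_s = (ΔQ/ΔP)(P̄/Q̄) = (109/5.03)(77.52/395.5).

4.247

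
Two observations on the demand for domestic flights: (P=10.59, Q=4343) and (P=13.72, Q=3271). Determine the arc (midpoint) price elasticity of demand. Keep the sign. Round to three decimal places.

-1.094

ΔQ = 3271 − 4343 = -1072; ΔP = 13.72 − 10.59 = 3.13.
Midpoints: P̄ = 12.16, Q̄ = 3807.0.
ε = (ΔQ/ΔP)(P̄/Q̄) = (-1072/3.13)(12.16/3807.0).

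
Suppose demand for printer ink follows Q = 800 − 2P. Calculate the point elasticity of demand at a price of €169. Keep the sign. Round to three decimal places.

At P = 169, Q = 462.
dQ/dP = −2.
ε = (dQ/dP)(P/Q) = (-2)(169/462).

-0.732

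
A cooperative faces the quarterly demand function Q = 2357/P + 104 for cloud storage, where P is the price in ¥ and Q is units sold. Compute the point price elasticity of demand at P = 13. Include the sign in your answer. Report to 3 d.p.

-0.635

At P = 13, Q = 285.308.
dQ/dP = −2357/P² = -13.947.
ε = (dQ/dP)(P/Q) = (-13.947)(13/285.308).
|ε| < 1, so demand is inelastic at this price.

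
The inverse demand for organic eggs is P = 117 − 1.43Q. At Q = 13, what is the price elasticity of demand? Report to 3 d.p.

At Q = 13, P = 117 − 1.43(13) = 98.41.
dP/dQ = −1.43, so dQ/dP = 1/(−1.43) = -0.699.
ε = (dQ/dP)(P/Q) = (-0.699)(98.41/13).

-5.294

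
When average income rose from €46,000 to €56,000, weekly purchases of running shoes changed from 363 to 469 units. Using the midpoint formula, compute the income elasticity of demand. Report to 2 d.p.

ΔQ = 106, ΔI = 10000. Midpoints: Ī = 51,000, Q̄ = 416.0.
ε_I = (ΔQ/ΔI)(Ī/Q̄) = (106/10000)(51000/416.0).
ε_I > 0, so the good is normal.

1.30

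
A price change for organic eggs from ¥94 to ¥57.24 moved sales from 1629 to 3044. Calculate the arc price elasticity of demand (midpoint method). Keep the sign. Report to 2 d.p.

ΔQ = 3044 − 1629 = 1415; ΔP = 57.24 − 94 = -36.76.
Midpoints: P̄ = 75.62, Q̄ = 2336.5.
ε = (ΔQ/ΔP)(P̄/Q̄) = (1415/-36.76)(75.62/2336.5).

-1.25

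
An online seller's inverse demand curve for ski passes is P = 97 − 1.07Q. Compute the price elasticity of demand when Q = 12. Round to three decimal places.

At Q = 12, P = 97 − 1.07(12) = 84.16.
dP/dQ = −1.07, so dQ/dP = 1/(−1.07) = -0.935.
ε = (dQ/dP)(P/Q) = (-0.935)(84.16/12).

-6.555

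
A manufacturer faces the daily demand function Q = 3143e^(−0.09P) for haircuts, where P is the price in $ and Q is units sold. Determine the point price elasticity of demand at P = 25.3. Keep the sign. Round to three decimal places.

At P = 25.3, Q = 322.445.
dQ/dP = −0.09·3143e^(−0.09P) = −0.09Q = -29.020.
ε = (dQ/dP)(P/Q) = (-29.020)(25.3/322.445).
|ε| > 1, so demand is elastic at this price.

-2.277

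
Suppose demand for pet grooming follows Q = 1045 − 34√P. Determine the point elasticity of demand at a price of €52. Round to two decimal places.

At P = 52, Q = 799.823.
dQ/dP = −34/(2√P) = -2.357.
ε = (dQ/dP)(P/Q) = (-2.357)(52/799.823).

-0.15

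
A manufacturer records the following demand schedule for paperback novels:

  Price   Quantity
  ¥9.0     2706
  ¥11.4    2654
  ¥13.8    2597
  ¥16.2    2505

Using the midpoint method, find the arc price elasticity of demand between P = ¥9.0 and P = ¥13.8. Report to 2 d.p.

-0.10

At P = 9.0, Q = 2706; at P = 13.8, Q = 2597.
ΔQ = -109, ΔP = 4.8. Midpoints: P̄ = 11.40, Q̄ = 2651.5.
ε = (ΔQ/ΔP)(P̄/Q̄) = (-109/4.8)(11.40/2651.5).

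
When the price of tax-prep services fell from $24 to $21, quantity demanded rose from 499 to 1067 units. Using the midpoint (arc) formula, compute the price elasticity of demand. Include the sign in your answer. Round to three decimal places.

-5.441

ΔQ = 1067 − 499 = 568; ΔP = 21 − 24 = -3.
Midpoints: P̄ = 22.50, Q̄ = 783.0.
ε = (ΔQ/ΔP)(P̄/Q̄) = (568/-3)(22.50/783.0).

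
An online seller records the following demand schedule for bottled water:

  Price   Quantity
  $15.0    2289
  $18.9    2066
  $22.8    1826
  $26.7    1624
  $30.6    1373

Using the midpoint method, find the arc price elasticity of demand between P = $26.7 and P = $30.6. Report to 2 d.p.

-1.23

At P = 26.7, Q = 1624; at P = 30.6, Q = 1373.
ΔQ = -251, ΔP = 3.9. Midpoints: P̄ = 28.65, Q̄ = 1498.5.
ε = (ΔQ/ΔP)(P̄/Q̄) = (-251/3.9)(28.65/1498.5).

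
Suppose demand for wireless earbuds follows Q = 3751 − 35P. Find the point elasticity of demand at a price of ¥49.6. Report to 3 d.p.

-0.862

At P = 49.6, Q = 2015.
dQ/dP = −35.
ε = (dQ/dP)(P/Q) = (-35)(49.6/2015).
|ε| < 1, so demand is inelastic at this price.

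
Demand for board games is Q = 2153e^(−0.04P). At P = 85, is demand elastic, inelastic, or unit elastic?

Q = 71.853, dQ/dP = -2.874.
ε = (dQ/dP)(P/Q) ≈ -3.400.
|ε| = 3.40 > 1.

elastic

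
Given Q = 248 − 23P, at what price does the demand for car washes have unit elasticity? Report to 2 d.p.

For linear demand Q = a − bP, ε = −bP/(a − bP). |ε| = 1 when bP = a − bP, i.e. P = a/(2b).
P = 248/(2·23) = 248/46 = 5.3913.

5.39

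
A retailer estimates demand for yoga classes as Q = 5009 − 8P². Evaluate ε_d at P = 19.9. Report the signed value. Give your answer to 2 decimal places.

At P = 19.9, Q = 1840.920.
dQ/dP = −16P = -318.400.
ε = (dQ/dP)(P/Q) = (-318.400)(19.9/1840.920).

-3.44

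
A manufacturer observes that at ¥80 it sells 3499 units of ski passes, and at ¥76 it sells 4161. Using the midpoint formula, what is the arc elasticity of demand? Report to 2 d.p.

ΔQ = 4161 − 3499 = 662; ΔP = 76 − 80 = -4.
Midpoints: P̄ = 78.00, Q̄ = 3830.0.
ε = (ΔQ/ΔP)(P̄/Q̄) = (662/-4)(78.00/3830.0).

-3.37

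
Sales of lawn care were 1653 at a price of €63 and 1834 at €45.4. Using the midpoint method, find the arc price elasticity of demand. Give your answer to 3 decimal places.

-0.320

ΔQ = 1834 − 1653 = 181; ΔP = 45.4 − 63 = -17.6.
Midpoints: P̄ = 54.20, Q̄ = 1743.5.
ε = (ΔQ/ΔP)(P̄/Q̄) = (181/-17.6)(54.20/1743.5).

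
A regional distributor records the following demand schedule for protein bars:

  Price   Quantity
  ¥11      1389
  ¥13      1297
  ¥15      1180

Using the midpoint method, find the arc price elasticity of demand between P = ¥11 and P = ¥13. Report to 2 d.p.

-0.41

At P = 11, Q = 1389; at P = 13, Q = 1297.
ΔQ = -92, ΔP = 2. Midpoints: P̄ = 12.00, Q̄ = 1343.0.
ε = (ΔQ/ΔP)(P̄/Q̄) = (-92/2)(12.00/1343.0).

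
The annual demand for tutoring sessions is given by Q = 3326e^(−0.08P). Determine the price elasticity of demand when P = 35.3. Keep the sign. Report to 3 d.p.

At P = 35.3, Q = 197.458.
dQ/dP = −0.08·3326e^(−0.08P) = −0.08Q = -15.797.
ε = (dQ/dP)(P/Q) = (-15.797)(35.3/197.458).

-2.824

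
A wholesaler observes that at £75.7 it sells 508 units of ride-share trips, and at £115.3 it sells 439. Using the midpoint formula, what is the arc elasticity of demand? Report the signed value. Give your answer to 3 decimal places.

ΔQ = 439 − 508 = -69; ΔP = 115.3 − 75.7 = 39.6.
Midpoints: P̄ = 95.50, Q̄ = 473.5.
ε = (ΔQ/ΔP)(P̄/Q̄) = (-69/39.6)(95.50/473.5).

-0.351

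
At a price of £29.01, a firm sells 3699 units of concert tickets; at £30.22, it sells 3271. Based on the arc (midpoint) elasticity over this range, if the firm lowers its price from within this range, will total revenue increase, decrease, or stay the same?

Arc ε = (-428/1.21)(29.62/3485.0) ≈ -3.006.
|ε| = 3.01 > 1, so demand is elastic. A price cut therefore raises total revenue.

increase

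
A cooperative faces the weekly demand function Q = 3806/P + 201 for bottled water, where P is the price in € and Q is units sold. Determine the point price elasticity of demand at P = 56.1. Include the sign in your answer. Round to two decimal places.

At P = 56.1, Q = 268.843.
dQ/dP = −3806/P² = -1.209.
ε = (dQ/dP)(P/Q) = (-1.209)(56.1/268.843).

-0.25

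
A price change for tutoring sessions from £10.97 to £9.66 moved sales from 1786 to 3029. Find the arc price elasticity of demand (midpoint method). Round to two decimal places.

-4.07

ΔQ = 3029 − 1786 = 1243; ΔP = 9.66 − 10.97 = -1.31.
Midpoints: P̄ = 10.32, Q̄ = 2407.5.
ε = (ΔQ/ΔP)(P̄/Q̄) = (1243/-1.31)(10.32/2407.5).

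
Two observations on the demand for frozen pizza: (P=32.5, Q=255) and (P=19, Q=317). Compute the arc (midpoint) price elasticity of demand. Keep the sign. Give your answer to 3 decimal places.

ΔQ = 317 − 255 = 62; ΔP = 19 − 32.5 = -13.5.
Midpoints: P̄ = 25.75, Q̄ = 286.0.
ε = (ΔQ/ΔP)(P̄/Q̄) = (62/-13.5)(25.75/286.0).

-0.413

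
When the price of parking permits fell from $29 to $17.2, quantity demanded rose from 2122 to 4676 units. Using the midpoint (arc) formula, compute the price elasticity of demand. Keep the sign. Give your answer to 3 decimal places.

-1.471

ΔQ = 4676 − 2122 = 2554; ΔP = 17.2 − 29 = -11.8.
Midpoints: P̄ = 23.10, Q̄ = 3399.0.
ε = (ΔQ/ΔP)(P̄/Q̄) = (2554/-11.8)(23.10/3399.0).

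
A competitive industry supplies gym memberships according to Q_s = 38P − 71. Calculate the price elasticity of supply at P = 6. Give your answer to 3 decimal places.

At P = 6, Q_s = 157.
dQ_s/dP = 38.
ε_s = (dQ_s/dP)(P/Q_s) = (38)(6/157).

1.452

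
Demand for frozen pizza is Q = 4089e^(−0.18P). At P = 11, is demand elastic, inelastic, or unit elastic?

elastic

Q = 564.565, dQ/dP = -101.622.
ε = (dQ/dP)(P/Q) ≈ -1.980.
|ε| = 1.98 > 1.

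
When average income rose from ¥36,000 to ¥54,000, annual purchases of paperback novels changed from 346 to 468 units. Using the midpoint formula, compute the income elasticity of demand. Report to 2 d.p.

ΔQ = 122, ΔI = 18000. Midpoints: Ī = 45,000, Q̄ = 407.0.
ε_I = (ΔQ/ΔI)(Ī/Q̄) = (122/18000)(45000/407.0).
ε_I > 0, so the good is normal.

0.75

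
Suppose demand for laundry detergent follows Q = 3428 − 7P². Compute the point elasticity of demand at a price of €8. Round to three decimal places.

At P = 8, Q = 2980.
dQ/dP = −14P = -112.
ε = (dQ/dP)(P/Q) = (-112)(8/2980).

-0.301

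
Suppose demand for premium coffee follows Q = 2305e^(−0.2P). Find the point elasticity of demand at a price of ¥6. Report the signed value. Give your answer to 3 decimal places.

At P = 6, Q = 694.253.
dQ/dP = −0.2·2305e^(−0.2P) = −0.2Q = -138.851.
ε = (dQ/dP)(P/Q) = (-138.851)(6/694.253).
|ε| > 1, so demand is elastic at this price.

-1.200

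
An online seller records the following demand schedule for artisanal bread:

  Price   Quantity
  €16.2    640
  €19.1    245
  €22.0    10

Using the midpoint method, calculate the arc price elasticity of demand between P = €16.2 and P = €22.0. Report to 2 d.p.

-6.38

At P = 16.2, Q = 640; at P = 22.0, Q = 10.
ΔQ = -630, ΔP = 5.8. Midpoints: P̄ = 19.10, Q̄ = 325.0.
ε = (ΔQ/ΔP)(P̄/Q̄) = (-630/5.8)(19.10/325.0).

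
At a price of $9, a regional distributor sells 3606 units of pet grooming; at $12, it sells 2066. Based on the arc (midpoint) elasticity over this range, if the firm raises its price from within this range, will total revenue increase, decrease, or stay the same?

decrease

Arc ε = (-1540/3)(10.50/2836.0) ≈ -1.901.
|ε| = 1.90 > 1, so demand is elastic. A price rise therefore reduces total revenue.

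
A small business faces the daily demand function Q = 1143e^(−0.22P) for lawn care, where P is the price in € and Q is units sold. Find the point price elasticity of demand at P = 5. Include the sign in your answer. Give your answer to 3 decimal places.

At P = 5, Q = 380.472.
dQ/dP = −0.22·1143e^(−0.22P) = −0.22Q = -83.704.
ε = (dQ/dP)(P/Q) = (-83.704)(5/380.472).
|ε| > 1, so demand is elastic at this price.

-1.100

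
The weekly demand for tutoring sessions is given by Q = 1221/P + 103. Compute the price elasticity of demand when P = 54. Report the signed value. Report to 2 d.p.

-0.18

At P = 54, Q = 125.611.
dQ/dP = −1221/P² = -0.419.
ε = (dQ/dP)(P/Q) = (-0.419)(54/125.611).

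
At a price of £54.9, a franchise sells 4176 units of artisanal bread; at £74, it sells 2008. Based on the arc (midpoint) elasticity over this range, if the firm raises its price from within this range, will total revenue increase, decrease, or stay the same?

decrease

Arc ε = (-2168/19.1)(64.45/3092.0) ≈ -2.366.
|ε| = 2.37 > 1, so demand is elastic. A price rise therefore reduces total revenue.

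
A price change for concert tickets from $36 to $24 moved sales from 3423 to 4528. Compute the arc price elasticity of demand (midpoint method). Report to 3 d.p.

ΔQ = 4528 − 3423 = 1105; ΔP = 24 − 36 = -12.
Midpoints: P̄ = 30.00, Q̄ = 3975.5.
ε = (ΔQ/ΔP)(P̄/Q̄) = (1105/-12)(30.00/3975.5).

-0.695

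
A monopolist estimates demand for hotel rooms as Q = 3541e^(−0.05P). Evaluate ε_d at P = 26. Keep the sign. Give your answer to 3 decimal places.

-1.300

At P = 26, Q = 965.035.
dQ/dP = −0.05·3541e^(−0.05P) = −0.05Q = -48.252.
ε = (dQ/dP)(P/Q) = (-48.252)(26/965.035).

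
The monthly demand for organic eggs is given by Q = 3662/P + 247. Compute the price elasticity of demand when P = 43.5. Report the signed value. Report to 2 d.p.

At P = 43.5, Q = 331.184.
dQ/dP = −3662/P² = -1.935.
ε = (dQ/dP)(P/Q) = (-1.935)(43.5/331.184).

-0.25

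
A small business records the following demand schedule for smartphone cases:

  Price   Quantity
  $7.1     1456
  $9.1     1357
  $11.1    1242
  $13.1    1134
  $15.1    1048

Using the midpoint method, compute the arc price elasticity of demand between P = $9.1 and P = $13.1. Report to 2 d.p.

-0.50

At P = 9.1, Q = 1357; at P = 13.1, Q = 1134.
ΔQ = -223, ΔP = 4.0. Midpoints: P̄ = 11.10, Q̄ = 1245.5.
ε = (ΔQ/ΔP)(P̄/Q̄) = (-223/4.0)(11.10/1245.5).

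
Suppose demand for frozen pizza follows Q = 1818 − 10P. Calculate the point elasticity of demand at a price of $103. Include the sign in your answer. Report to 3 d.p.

-1.307

At P = 103, Q = 788.
dQ/dP = −10.
ε = (dQ/dP)(P/Q) = (-10)(103/788).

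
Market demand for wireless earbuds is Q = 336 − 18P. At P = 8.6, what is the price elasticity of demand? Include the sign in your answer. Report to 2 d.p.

At P = 8.6, Q = 181.200.
dQ/dP = −18.
ε = (dQ/dP)(P/Q) = (-18)(8.6/181.200).

-0.85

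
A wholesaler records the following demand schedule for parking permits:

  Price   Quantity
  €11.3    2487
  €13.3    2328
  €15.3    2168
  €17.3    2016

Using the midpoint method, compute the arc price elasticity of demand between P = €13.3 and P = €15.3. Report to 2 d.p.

-0.51

At P = 13.3, Q = 2328; at P = 15.3, Q = 2168.
ΔQ = -160, ΔP = 2.0. Midpoints: P̄ = 14.30, Q̄ = 2248.0.
ε = (ΔQ/ΔP)(P̄/Q̄) = (-160/2.0)(14.30/2248.0).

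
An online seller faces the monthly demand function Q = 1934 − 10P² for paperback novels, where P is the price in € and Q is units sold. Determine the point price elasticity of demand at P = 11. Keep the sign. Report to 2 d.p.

At P = 11, Q = 724.
dQ/dP = −20P = -220.
ε = (dQ/dP)(P/Q) = (-220)(11/724).
|ε| > 1, so demand is elastic at this price.

-3.34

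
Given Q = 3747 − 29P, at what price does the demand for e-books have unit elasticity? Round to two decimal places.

For linear demand Q = a − bP, ε = −bP/(a − bP). |ε| = 1 when bP = a − bP, i.e. P = a/(2b).
P = 3747/(2·29) = 3747/58 = 64.6034.

64.60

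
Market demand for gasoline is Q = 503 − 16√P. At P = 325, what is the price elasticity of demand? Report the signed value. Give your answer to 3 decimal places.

At P = 325, Q = 214.556.
dQ/dP = −16/(2√P) = -0.444.
ε = (dQ/dP)(P/Q) = (-0.444)(325/214.556).

-0.672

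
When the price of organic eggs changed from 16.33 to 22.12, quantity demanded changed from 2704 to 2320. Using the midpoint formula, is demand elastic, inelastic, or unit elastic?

Arc ε ≈ -0.508.
|ε| = 0.51 < 1.

inelastic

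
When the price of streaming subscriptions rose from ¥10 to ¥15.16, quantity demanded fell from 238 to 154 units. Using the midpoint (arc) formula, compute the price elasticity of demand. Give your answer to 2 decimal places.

-1.04

ΔQ = 154 − 238 = -84; ΔP = 15.16 − 10 = 5.16.
Midpoints: P̄ = 12.58, Q̄ = 196.0.
ε = (ΔQ/ΔP)(P̄/Q̄) = (-84/5.16)(12.58/196.0).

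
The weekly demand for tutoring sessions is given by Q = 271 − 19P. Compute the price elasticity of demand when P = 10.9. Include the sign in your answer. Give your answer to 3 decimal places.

-3.241

At P = 10.9, Q = 63.900.
dQ/dP = −19.
ε = (dQ/dP)(P/Q) = (-19)(10.9/63.900).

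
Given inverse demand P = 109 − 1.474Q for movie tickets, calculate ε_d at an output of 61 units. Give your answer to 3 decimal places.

-0.212

At Q = 61, P = 109 − 1.474(61) = 19.09.
dP/dQ = −1.474, so dQ/dP = 1/(−1.474) = -0.678.
ε = (dQ/dP)(P/Q) = (-0.678)(19.09/61).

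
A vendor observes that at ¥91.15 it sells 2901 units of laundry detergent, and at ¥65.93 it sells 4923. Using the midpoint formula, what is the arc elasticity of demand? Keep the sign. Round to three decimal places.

ΔQ = 4923 − 2901 = 2022; ΔP = 65.93 − 91.15 = -25.22.
Midpoints: P̄ = 78.54, Q̄ = 3912.0.
ε = (ΔQ/ΔP)(P̄/Q̄) = (2022/-25.22)(78.54/3912.0).

-1.610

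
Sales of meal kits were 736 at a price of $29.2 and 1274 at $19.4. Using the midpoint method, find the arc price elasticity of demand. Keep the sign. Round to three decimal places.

-1.327

ΔQ = 1274 − 736 = 538; ΔP = 19.4 − 29.2 = -9.8.
Midpoints: P̄ = 24.30, Q̄ = 1005.0.
ε = (ΔQ/ΔP)(P̄/Q̄) = (538/-9.8)(24.30/1005.0).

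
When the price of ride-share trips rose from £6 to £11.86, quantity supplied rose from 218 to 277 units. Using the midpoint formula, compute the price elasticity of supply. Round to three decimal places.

ΔQ = 277 − 218 = 59; ΔP = 11.86 − 6 = 5.86.
Midpoints: P̄ = 8.93, Q̄ = 247.5.
ε_s = (ΔQ/ΔP)(P̄/Q̄) = (59/5.86)(8.93/247.5).

0.363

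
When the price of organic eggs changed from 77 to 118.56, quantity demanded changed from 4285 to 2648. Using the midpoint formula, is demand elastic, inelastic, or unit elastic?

Arc ε ≈ -1.111.
|ε| = 1.11 > 1.

elastic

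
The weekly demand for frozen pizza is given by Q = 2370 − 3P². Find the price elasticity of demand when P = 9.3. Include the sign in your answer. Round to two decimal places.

At P = 9.3, Q = 2110.530.
dQ/dP = −6P = -55.800.
ε = (dQ/dP)(P/Q) = (-55.800)(9.3/2110.530).
|ε| < 1, so demand is inelastic at this price.

-0.25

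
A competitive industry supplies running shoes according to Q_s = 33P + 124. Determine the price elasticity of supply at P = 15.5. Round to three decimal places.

At P = 15.5, Q_s = 635.50.
dQ_s/dP = 33.
ε_s = (dQ_s/dP)(P/Q_s) = (33)(15.5/635.50).

0.805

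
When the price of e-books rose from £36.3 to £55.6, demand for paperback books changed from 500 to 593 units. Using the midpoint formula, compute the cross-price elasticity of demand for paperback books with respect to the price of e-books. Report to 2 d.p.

ΔQ_x = 593 − 500 = 93; ΔP_y = 55.6 − 36.3 = 19.3.
Midpoints: P̄_y = 45.95, Q̄_x = 546.5.
ε_xy = (ΔQ_x/ΔP_y)(P̄_y/Q̄_x) = (93/19.3)(45.95/546.5).

0.41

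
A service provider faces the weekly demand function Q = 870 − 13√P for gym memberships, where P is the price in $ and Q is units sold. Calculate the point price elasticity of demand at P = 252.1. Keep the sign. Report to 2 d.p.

At P = 252.1, Q = 663.590.
dQ/dP = −13/(2√P) = -0.409.
ε = (dQ/dP)(P/Q) = (-0.409)(252.1/663.590).

-0.16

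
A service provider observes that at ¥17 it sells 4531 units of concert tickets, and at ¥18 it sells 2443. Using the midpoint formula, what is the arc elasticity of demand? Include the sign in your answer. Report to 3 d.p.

-10.479

ΔQ = 2443 − 4531 = -2088; ΔP = 18 − 17 = 1.
Midpoints: P̄ = 17.50, Q̄ = 3487.0.
ε = (ΔQ/ΔP)(P̄/Q̄) = (-2088/1)(17.50/3487.0).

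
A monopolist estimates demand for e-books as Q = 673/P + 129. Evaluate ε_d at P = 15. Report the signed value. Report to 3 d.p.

-0.258

At P = 15, Q = 173.867.
dQ/dP = −673/P² = -2.991.
ε = (dQ/dP)(P/Q) = (-2.991)(15/173.867).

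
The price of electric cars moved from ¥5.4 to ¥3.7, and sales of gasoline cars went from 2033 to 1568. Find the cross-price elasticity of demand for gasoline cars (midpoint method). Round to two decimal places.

ΔQ_x = 1568 − 2033 = -465; ΔP_y = 3.7 − 5.4 = -1.7.
Midpoints: P̄_y = 4.55, Q̄_x = 1800.5.
ε_xy = (ΔQ_x/ΔP_y)(P̄_y/Q̄_x) = (-465/-1.7)(4.55/1800.5).
ε_xy > 0, so the goods are substitutes.

0.69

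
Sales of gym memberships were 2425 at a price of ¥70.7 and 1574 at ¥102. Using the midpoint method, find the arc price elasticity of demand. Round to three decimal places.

-1.174

ΔQ = 1574 − 2425 = -851; ΔP = 102 − 70.7 = 31.3.
Midpoints: P̄ = 86.35, Q̄ = 1999.5.
ε = (ΔQ/ΔP)(P̄/Q̄) = (-851/31.3)(86.35/1999.5).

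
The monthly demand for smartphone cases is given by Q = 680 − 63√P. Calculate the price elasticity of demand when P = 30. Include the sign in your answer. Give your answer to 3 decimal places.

-0.515

At P = 30, Q = 334.935.
dQ/dP = −63/(2√P) = -5.751.
ε = (dQ/dP)(P/Q) = (-5.751)(30/334.935).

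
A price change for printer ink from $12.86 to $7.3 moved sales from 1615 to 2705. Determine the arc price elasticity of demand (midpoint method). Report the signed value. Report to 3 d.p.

-0.915

ΔQ = 2705 − 1615 = 1090; ΔP = 7.3 − 12.86 = -5.56.
Midpoints: P̄ = 10.08, Q̄ = 2160.0.
ε = (ΔQ/ΔP)(P̄/Q̄) = (1090/-5.56)(10.08/2160.0).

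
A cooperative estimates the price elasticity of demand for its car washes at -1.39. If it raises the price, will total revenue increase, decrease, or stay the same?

|ε| = 1.39 > 1, so demand is elastic. A price rise therefore reduces total revenue.

decrease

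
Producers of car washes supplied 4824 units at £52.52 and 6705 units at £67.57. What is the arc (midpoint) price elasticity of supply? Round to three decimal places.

ΔQ = 6705 − 4824 = 1881; ΔP = 67.57 − 52.52 = 15.05.
Midpoints: P̄ = 60.05, Q̄ = 5764.5.
ε_s = (ΔQ/ΔP)(P̄/Q̄) = (1881/15.05)(60.05/5764.5).

1.302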